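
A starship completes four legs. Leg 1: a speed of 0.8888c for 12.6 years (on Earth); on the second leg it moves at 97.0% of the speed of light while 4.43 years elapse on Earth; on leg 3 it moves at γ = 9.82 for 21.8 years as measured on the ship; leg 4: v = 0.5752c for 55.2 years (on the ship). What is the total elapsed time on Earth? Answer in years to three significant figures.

Δt = 299 years

Leg 1: 12.6 years is already measured on Earth.
Leg 2: 4.43 years is already measured on Earth.
Leg 3: γ = 9.82; Δt_3 = 9.820 × 21.8 = 214.1 years.
Leg 4: γ = 1/√(1 − 0.5752²) = 1/√0.6691 = 1.222; Δt_4 = 1.222 × 55.2 = 67.48 years.
Total: 12.60 + 4.430 + 214.1 + 67.48 years.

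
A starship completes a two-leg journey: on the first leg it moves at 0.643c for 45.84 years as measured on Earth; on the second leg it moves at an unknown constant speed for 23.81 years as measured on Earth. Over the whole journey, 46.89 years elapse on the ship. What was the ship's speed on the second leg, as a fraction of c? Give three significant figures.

β = 0.869

Leg 1: γ = 1/√(1 − 0.643²) = 1/√0.5866 = 1.306; τ_1 = 45.84/1.306 = 35.11 years.
Leg 2: speed unknown; τ_2 = 23.81/γ_2.
Total proper time: 35.11 + τ_2 = 46.89, so τ_2 = 46.89 − 35.11 = 11.78 years.
γ_2 = 23.81/11.78 = 2.021; β = √(1 − 1/γ²) = √0.7551.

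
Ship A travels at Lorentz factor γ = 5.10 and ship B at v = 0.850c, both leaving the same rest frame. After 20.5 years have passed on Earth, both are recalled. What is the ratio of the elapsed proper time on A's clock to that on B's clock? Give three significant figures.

A: γ = 5.10. B: γ = 1/√(1 − 0.850²) = 1/√0.2775 = 1.898.
τ_A/τ_B = γ_B/γ_A = 1.898/5.100 = 0.3722, so τ_A/τ_B = 0.3722.

τ_A/τ_B = 0.372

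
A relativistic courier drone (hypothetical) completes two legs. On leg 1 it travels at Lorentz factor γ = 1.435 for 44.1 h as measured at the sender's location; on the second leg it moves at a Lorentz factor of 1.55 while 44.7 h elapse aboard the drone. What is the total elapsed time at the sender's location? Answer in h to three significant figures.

Δt = 113 h

Leg 1: 44.1 h is already measured at the sender's location.
Leg 2: γ = 1.55; Δt_2 = 1.550 × 44.7 = 69.29 h.
Total: 44.10 + 69.29 h.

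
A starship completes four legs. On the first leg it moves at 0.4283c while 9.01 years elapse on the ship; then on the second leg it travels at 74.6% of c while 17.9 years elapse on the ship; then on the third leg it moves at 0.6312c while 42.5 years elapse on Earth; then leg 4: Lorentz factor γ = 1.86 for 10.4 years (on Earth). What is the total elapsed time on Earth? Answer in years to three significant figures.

Δt = 89.7 years

Leg 1: γ = 1/√(1 − 0.4283²) = 1/√0.8166 = 1.107; Δt_1 = 1.107 × 9.01 = 9.971 years.
Leg 2: β = 0.746; γ = 1/√(1 − 0.746²) = 1/√0.4435 = 1.502; Δt_2 = 1.502 × 17.9 = 26.88 years.
Leg 3: 42.5 years is already measured on Earth.
Leg 4: 10.4 years is already measured on Earth.
Total: 9.971 + 26.88 + 42.50 + 10.40 years.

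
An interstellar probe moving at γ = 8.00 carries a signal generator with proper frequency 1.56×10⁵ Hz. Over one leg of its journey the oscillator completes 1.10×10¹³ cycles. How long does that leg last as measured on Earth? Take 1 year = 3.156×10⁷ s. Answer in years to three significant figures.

γ = 8.00
Proper time for N cycles: τ = N/f = 1.10×10¹³/(1.56×10⁵) = 7.051×10⁷ s = 2.234 years.
Lab-frame duration Δt = γτ = 8.000 × 2.234 = 17.87 years.

Δt = 17.9 years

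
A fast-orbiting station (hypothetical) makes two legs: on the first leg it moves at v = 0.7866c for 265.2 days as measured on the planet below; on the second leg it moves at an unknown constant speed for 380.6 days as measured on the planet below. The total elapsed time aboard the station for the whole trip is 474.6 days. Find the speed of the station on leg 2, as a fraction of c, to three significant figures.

Leg 1: γ = 1/√(1 − 0.7866²) = 1/√0.3813 = 1.620; τ_1 = 265.2/1.620 = 163.8 days.
Leg 2: speed unknown; τ_2 = 380.6/γ_2.
Total proper time: 163.8 + τ_2 = 474.6, so τ_2 = 474.6 − 163.8 = 310.8 days.
γ_2 = 380.6/310.8 = 1.224; β = √(1 − 1/γ²) = √0.3329.

β = 0.577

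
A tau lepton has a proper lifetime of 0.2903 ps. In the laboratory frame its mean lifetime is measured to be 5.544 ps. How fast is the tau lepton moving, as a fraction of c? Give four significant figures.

γ = Δt/τ₀ = 5.544/0.2903 = 19.10
β = √(1 − 1/γ²) = √(1 − 0.002742) = √0.9973

v = 0.9986c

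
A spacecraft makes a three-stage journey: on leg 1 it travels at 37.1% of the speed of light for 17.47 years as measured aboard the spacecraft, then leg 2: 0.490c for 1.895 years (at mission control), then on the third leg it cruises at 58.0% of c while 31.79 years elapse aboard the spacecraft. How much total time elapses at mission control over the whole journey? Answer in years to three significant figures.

Δt = 59.7 years

Leg 1: β = 0.371; γ = 1/√(1 − 0.371²) = 1/√0.8624 = 1.077; Δt_1 = 1.077 × 17.47 = 18.81 years.
Leg 2: 1.895 years is already measured at mission control.
Leg 3: β = 0.580; γ = 1/√(1 − 0.580²) = 1/√0.6636 = 1.228; Δt_3 = 1.228 × 31.79 = 39.02 years.
Total: 18.81 + 1.895 + 39.02 years.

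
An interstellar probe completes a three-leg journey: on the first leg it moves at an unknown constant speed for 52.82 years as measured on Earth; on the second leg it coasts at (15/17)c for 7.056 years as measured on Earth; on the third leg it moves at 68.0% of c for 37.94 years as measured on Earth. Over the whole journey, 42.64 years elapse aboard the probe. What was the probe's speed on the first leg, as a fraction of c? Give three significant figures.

Leg 1: speed unknown; τ_1 = 52.82/γ_1.
Leg 2: γ = 1/√(1 − (15/17)²) = 17/8 = 2.125; τ_2 = 7.056/2.125 = 3.320 years.
Leg 3: β = 0.680; γ = 1/√(1 − 0.680²) = 1/√0.5376 = 1.364; τ_3 = 37.94/1.364 = 27.82 years.
Total proper time: τ_1 + 3.320 + 27.82 = 42.64, so τ_1 = 42.64 − 31.14 = 11.50 years.
γ_1 = 52.82/11.50 = 4.592; β = √(1 − 1/γ²) = √0.9526.

β = 0.976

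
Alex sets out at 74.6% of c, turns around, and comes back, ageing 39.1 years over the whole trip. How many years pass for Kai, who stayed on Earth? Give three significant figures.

β = 0.746; γ = 1/√(1 − 0.746²) = 1/√0.4435 = 1.502
Earth-frame duration is the dilated interval: Δt = γτ = 1.502 × 39.1 years.

Δt = 58.7 years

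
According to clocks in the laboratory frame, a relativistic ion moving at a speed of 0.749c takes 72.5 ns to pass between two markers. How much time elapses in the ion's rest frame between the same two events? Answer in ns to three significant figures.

τ = 48.0 ns

γ = 1/√(1 − 0.749²) = 1/√0.4390 = 1.509
The interval measured in the laboratory frame is the dilated one; the clock in the ion's rest frame measures the proper time τ = Δt/γ = 72.5/1.509 ns.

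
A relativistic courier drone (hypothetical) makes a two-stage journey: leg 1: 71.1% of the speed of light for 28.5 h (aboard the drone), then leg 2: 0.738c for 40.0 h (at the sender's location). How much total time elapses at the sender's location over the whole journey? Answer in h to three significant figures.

Leg 1: β = 0.711; γ = 1/√(1 − 0.711²) = 1/√0.4945 = 1.422; Δt_1 = 1.422 × 28.5 = 40.53 h.
Leg 2: 40.0 h is already measured at the sender's location.
Total: 40.53 + 40.00 h.

Δt = 80.5 h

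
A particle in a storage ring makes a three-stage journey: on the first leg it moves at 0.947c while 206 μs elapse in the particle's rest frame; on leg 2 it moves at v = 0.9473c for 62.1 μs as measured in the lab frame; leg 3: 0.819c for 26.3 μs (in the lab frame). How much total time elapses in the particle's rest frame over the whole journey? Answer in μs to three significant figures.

Leg 1: 206 μs is already measured in the particle's rest frame.
Leg 2: γ = 1/√(1 − 0.9473²) = 1/√0.1026 = 3.122; τ_2 = 62.1/3.122 = 19.89 μs.
Leg 3: γ = 1/√(1 − 0.819²) = 1/√0.3292 = 1.743; τ_3 = 26.3/1.743 = 15.09 μs.
Total: 206.0 + 19.89 + 15.09 μs.

τ = 241 μs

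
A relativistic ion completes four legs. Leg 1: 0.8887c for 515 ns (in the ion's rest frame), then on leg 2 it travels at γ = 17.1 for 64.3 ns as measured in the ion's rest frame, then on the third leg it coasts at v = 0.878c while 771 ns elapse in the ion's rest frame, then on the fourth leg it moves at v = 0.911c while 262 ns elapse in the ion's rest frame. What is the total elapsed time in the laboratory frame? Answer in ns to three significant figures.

Leg 1: γ = 1/√(1 − 0.8887²) = 1/√0.2102 = 2.181; Δt_1 = 2.181 × 515 = 1123 ns.
Leg 2: γ = 17.1; Δt_2 = 17.10 × 64.3 = 1100 ns.
Leg 3: γ = 1/√(1 − 0.878²) = 1/√0.2291 = 2.089; Δt_3 = 2.089 × 771 = 1611 ns.
Leg 4: γ = 1/√(1 − 0.911²) = 1/√0.1701 = 2.425; Δt_4 = 2.425 × 262 = 635.3 ns.
Total: 1123 + 1100 + 1611 + 635.3 ns.

Δt = 4470 ns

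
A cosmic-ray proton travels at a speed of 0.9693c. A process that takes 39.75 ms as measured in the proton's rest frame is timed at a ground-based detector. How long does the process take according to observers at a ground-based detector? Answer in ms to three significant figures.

γ = 1/√(1 − 0.9693²) = 1/√0.06046 = 4.067
The interval measured in the proton's rest frame is the proper time (both events occur at the same place in that frame); the lab-frame interval is Δt = γτ = 4.067 × 39.75 ms.

Δt = 162 ms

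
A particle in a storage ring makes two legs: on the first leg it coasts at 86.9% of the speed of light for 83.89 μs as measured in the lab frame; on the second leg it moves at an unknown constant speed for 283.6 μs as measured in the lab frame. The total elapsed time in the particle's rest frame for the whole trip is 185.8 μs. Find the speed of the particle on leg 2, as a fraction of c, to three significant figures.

Leg 1: β = 0.869; γ = 1/√(1 − 0.869²) = 1/√0.2448 = 2.021; τ_1 = 83.89/2.021 = 41.51 μs.
Leg 2: speed unknown; τ_2 = 283.6/γ_2.
Total proper time: 41.51 + τ_2 = 185.8, so τ_2 = 185.8 − 41.51 = 144.3 μs.
γ_2 = 283.6/144.3 = 1.965; β = √(1 − 1/γ²) = √0.7411.

β = 0.861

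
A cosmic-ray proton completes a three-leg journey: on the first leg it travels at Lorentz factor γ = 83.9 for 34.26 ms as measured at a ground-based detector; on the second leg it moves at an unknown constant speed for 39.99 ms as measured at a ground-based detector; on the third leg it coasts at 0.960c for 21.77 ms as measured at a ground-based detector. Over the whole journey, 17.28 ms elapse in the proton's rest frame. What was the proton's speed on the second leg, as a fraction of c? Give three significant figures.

Leg 1: γ = 83.9; τ_1 = 34.26/83.90 = 0.4083 ms.
Leg 2: speed unknown; τ_2 = 39.99/γ_2.
Leg 3: γ = 1/√(1 − 0.960²) = 25/7 ≈ 3.571; τ_3 = 21.77/3.571 = 6.096 ms.
Total proper time: 0.4083 + τ_2 + 6.096 = 17.28, so τ_2 = 17.28 − 6.504 = 10.78 ms.
γ_2 = 39.99/10.78 = 3.711; β = √(1 − 1/γ²) = √0.9274.

β = 0.963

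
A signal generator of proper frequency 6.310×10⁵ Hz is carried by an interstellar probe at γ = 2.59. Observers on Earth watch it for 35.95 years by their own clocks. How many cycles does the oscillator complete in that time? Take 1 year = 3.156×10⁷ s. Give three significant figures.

γ = 2.59
During 35.95 years of lab time, the oscillator's proper time advances by τ = Δt/γ = 35.95/2.590 = 13.88 years = 4.381×10⁸ s.
N = f × τ = 6.310×10⁵ × 4.381×10⁸ = 2.764×10¹⁴.

N = 2.76×10¹⁴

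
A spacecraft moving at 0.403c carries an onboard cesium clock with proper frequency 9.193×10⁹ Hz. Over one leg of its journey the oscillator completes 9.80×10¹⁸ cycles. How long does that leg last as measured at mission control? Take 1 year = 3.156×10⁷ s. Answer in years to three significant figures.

γ = 1/√(1 − 0.403²) = 1/√0.8376 = 1.093
Proper time for N cycles: τ = N/f = 9.80×10¹⁸/(9.193×10⁹) = 1.066×10⁹ s = 33.78 years.
Lab-frame duration Δt = γτ = 1.093 × 33.78 = 36.91 years.

Δt = 36.9 years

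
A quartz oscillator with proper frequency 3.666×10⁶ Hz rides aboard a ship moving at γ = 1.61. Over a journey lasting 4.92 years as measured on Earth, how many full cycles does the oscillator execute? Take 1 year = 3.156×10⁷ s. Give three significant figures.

N = 3.54×10¹⁴

γ = 1.61
The oscillator's own cycle count is N = f × τ where τ is the proper time on the ship. τ = Δt/γ = 4.92/1.610 = 3.056 years = 9.644×10⁷ s.
N = 3.666×10⁶ × 9.644×10⁷ = 3.536×10¹⁴.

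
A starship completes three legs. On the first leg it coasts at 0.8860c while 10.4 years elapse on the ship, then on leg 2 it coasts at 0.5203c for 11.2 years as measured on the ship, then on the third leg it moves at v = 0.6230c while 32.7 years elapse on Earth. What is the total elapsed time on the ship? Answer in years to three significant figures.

τ = 47.2 years

Leg 1: 10.4 years is already measured on the ship.
Leg 2: 11.2 years is already measured on the ship.
Leg 3: γ = 1/√(1 − 0.6230²) = 1/√0.6119 = 1.278; τ_3 = 32.7/1.278 = 25.58 years.
Total: 10.40 + 11.20 + 25.58 years.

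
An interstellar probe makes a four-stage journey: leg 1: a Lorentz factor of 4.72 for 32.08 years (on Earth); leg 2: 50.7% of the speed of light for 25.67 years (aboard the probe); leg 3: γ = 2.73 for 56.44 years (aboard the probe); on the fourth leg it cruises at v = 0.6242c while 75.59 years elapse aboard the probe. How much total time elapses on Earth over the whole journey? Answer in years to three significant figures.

Δt = 313 years

Leg 1: 32.08 years is already measured on Earth.
Leg 2: β = 0.507; γ = 1/√(1 − 0.507²) = 1/√0.7430 = 1.160; Δt_2 = 1.160 × 25.67 = 29.78 years.
Leg 3: γ = 2.73; Δt_3 = 2.730 × 56.44 = 154.1 years.
Leg 4: γ = 1/√(1 − 0.6242²) = 1/√0.6104 = 1.280; Δt_4 = 1.280 × 75.59 = 96.75 years.
Total: 32.08 + 29.78 + 154.1 + 96.75 years.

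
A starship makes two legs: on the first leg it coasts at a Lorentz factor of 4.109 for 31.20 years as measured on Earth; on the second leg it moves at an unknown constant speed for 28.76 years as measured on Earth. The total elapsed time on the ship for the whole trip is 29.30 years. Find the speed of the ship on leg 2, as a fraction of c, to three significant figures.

β = 0.656

Leg 1: γ = 4.109; τ_1 = 31.20/4.109 = 7.593 years.
Leg 2: speed unknown; τ_2 = 28.76/γ_2.
Total proper time: 7.593 + τ_2 = 29.30, so τ_2 = 29.30 − 7.593 = 21.71 years.
γ_2 = 28.76/21.71 = 1.325; β = √(1 − 1/γ²) = √0.4303.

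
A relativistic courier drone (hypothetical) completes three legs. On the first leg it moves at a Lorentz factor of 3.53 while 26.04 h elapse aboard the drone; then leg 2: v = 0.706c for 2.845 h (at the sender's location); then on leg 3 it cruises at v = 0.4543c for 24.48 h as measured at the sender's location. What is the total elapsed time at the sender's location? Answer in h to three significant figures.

Δt = 119 h

Leg 1: γ = 3.53; Δt_1 = 3.530 × 26.04 = 91.92 h.
Leg 2: 2.845 h is already measured at the sender's location.
Leg 3: 24.48 h is already measured at the sender's location.
Total: 91.92 + 2.845 + 24.48 h.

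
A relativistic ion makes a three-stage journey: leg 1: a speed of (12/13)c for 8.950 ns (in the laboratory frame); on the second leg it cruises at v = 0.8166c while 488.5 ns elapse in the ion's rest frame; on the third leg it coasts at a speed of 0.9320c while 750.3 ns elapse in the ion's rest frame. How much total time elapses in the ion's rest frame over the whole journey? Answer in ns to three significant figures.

τ = 1240 ns

Leg 1: γ = 1/√(1 − (12/13)²) = 13/5 = 2.600; τ_1 = 8.950/2.600 = 3.442 ns.
Leg 2: 488.5 ns is already measured in the ion's rest frame.
Leg 3: 750.3 ns is already measured in the ion's rest frame.
Total: 3.442 + 488.5 + 750.3 ns.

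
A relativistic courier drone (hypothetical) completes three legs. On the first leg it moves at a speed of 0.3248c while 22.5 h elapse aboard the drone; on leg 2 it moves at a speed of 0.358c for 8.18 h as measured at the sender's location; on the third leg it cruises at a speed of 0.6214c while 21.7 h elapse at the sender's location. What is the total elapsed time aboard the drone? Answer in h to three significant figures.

τ = 47.1 h

Leg 1: 22.5 h is already measured aboard the drone.
Leg 2: γ = 1/√(1 − 0.358²) = 1/√0.8718 = 1.071; τ_2 = 8.18/1.071 = 7.638 h.
Leg 3: γ = 1/√(1 − 0.6214²) = 1/√0.6139 = 1.276; τ_3 = 21.7/1.276 = 17.00 h.
Total: 22.50 + 7.638 + 17.00 h.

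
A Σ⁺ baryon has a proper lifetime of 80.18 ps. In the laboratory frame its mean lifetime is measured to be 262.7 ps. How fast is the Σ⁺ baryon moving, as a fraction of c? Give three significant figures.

γ = Δt/τ₀ = 262.7/80.18 = 3.276
β = √(1 − 1/γ²) = √(1 − 0.09316) = √0.9068

β = 0.952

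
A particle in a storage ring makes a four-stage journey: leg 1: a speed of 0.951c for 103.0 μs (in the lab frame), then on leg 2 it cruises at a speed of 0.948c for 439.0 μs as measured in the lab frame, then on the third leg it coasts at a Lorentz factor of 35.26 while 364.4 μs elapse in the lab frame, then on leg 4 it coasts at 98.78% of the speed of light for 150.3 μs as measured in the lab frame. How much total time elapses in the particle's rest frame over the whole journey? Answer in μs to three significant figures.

Leg 1: γ = 1/√(1 − 0.951²) = 1/√0.09560 = 3.234; τ_1 = 103.0/3.234 = 31.85 μs.
Leg 2: γ = 1/√(1 − 0.948²) = 1/√0.1013 = 3.142; τ_2 = 439.0/3.142 = 139.7 μs.
Leg 3: γ = 35.26; τ_3 = 364.4/35.26 = 10.33 μs.
Leg 4: β = 0.9878; γ = 1/√(1 − 0.9878²) = 1/√0.02425 = 6.421; τ_4 = 150.3/6.421 = 23.41 μs.
Total: 31.85 + 139.7 + 10.33 + 23.41 μs.

τ = 205 μs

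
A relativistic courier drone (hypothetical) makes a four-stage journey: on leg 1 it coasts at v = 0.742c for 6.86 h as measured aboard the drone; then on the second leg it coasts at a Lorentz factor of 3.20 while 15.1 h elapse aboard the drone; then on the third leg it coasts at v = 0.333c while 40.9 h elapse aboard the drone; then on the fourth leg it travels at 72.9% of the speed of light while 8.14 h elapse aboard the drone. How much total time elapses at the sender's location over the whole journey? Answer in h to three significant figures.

Leg 1: γ = 1/√(1 − 0.742²) = 1/√0.4494 = 1.492; Δt_1 = 1.492 × 6.86 = 10.23 h.
Leg 2: γ = 3.20; Δt_2 = 3.200 × 15.1 = 48.32 h.
Leg 3: γ = 1/√(1 − 0.333²) = 1/√0.8891 = 1.061; Δt_3 = 1.061 × 40.9 = 43.38 h.
Leg 4: β = 0.729; γ = 1/√(1 − 0.729²) = 1/√0.4686 = 1.461; Δt_4 = 1.461 × 8.14 = 11.89 h.
Total: 10.23 + 48.32 + 43.38 + 11.89 h.

Δt = 114 h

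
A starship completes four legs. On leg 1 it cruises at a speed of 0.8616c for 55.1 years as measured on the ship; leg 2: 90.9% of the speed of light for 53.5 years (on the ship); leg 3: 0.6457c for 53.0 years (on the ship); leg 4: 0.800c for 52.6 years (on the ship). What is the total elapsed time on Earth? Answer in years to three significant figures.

Δt = 394 years

Leg 1: γ = 1/√(1 − 0.8616²) = 1/√0.2576 = 1.970; Δt_1 = 1.970 × 55.1 = 108.6 years.
Leg 2: β = 0.909; γ = 1/√(1 − 0.909²) = 1/√0.1737 = 2.399; Δt_2 = 2.399 × 53.5 = 128.4 years.
Leg 3: γ = 1/√(1 − 0.6457²) = 1/√0.5831 = 1.310; Δt_3 = 1.310 × 53.0 = 69.41 years.
Leg 4: γ = 1/√(1 − 0.800²) = 5/3 ≈ 1.667; Δt_4 = 1.667 × 52.6 = 87.67 years.
Total: 108.6 + 128.4 + 69.41 + 87.67 years.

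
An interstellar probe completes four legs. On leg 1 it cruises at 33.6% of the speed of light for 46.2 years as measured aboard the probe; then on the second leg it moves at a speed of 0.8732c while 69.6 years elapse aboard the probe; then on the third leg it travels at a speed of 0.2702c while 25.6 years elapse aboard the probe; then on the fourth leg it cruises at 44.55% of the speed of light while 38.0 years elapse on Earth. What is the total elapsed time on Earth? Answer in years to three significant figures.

Leg 1: β = 0.336; γ = 1/√(1 − 0.336²) = 1/√0.8871 = 1.062; Δt_1 = 1.062 × 46.2 = 49.05 years.
Leg 2: γ = 1/√(1 − 0.8732²) = 1/√0.2375 = 2.052; Δt_2 = 2.052 × 69.6 = 142.8 years.
Leg 3: γ = 1/√(1 − 0.2702²) = 1/√0.9270 = 1.039; Δt_3 = 1.039 × 25.6 = 26.59 years.
Leg 4: 38.0 years is already measured on Earth.
Total: 49.05 + 142.8 + 26.59 + 38.00 years.

Δt = 256 years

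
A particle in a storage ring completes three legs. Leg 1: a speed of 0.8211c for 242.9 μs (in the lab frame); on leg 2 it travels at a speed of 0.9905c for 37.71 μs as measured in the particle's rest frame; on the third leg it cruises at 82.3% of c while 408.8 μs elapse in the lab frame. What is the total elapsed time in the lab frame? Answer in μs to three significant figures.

Δt = 926 μs

Leg 1: 242.9 μs is already measured in the lab frame.
Leg 2: γ = 1/√(1 − 0.9905²) = 1/√0.01891 = 7.272; Δt_2 = 7.272 × 37.71 = 274.2 μs.
Leg 3: 408.8 μs is already measured in the lab frame.
Total: 242.9 + 274.2 + 408.8 μs.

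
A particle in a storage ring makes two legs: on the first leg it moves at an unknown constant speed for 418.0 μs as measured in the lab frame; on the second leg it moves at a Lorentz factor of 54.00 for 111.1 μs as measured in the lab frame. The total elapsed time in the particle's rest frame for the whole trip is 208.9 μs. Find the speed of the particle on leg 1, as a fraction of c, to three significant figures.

Leg 1: speed unknown; τ_1 = 418.0/γ_1.
Leg 2: γ = 54.00; τ_2 = 111.1/54.00 = 2.057 μs.
Total proper time: τ_1 + 2.057 = 208.9, so τ_1 = 208.9 − 2.057 = 206.8 μs.
γ_1 = 418.0/206.8 = 2.021; β = √(1 − 1/γ²) = √0.7551.

β = 0.869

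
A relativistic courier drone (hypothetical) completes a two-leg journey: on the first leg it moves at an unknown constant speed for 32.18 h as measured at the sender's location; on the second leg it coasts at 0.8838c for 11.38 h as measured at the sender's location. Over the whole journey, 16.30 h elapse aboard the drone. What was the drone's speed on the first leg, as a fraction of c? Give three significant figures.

Leg 1: speed unknown; τ_1 = 32.18/γ_1.
Leg 2: γ = 1/√(1 − 0.8838²) = 1/√0.2189 = 2.137; τ_2 = 11.38/2.137 = 5.324 h.
Total proper time: τ_1 + 5.324 = 16.30, so τ_1 = 16.30 − 5.324 = 10.98 h.
γ_1 = 32.18/10.98 = 2.932; β = √(1 − 1/γ²) = √0.8837.

β = 0.940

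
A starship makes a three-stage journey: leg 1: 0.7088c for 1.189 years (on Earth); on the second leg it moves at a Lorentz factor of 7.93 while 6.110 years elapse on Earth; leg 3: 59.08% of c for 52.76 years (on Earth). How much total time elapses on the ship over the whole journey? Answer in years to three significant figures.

τ = 44.2 years

Leg 1: γ = 1/√(1 − 0.7088²) = 1/√0.4976 = 1.418; τ_1 = 1.189/1.418 = 0.8387 years.
Leg 2: γ = 7.93; τ_2 = 6.110/7.930 = 0.7705 years.
Leg 3: β = 0.5908; γ = 1/√(1 − 0.5908²) = 1/√0.6510 = 1.239; τ_3 = 52.76/1.239 = 42.57 years.
Total: 0.8387 + 0.7705 + 42.57 years.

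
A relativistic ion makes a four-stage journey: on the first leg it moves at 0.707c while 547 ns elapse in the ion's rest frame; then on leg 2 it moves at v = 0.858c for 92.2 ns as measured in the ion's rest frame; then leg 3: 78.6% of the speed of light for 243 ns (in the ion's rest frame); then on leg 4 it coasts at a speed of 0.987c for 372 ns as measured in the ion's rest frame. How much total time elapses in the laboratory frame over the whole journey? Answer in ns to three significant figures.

Δt = 3660 ns

Leg 1: γ = 1/√(1 − 0.707²) = 1/√0.5002 = 1.414; Δt_1 = 1.414 × 547 = 773.5 ns.
Leg 2: γ = 1/√(1 − 0.858²) = 1/√0.2638 = 1.947; Δt_2 = 1.947 × 92.2 = 179.5 ns.
Leg 3: β = 0.786; γ = 1/√(1 − 0.786²) = 1/√0.3822 = 1.618; Δt_3 = 1.618 × 243 = 393.1 ns.
Leg 4: γ = 1/√(1 − 0.987²) = 1/√0.02583 = 6.222; Δt_4 = 6.222 × 372 = 2315 ns.
Total: 773.5 + 179.5 + 393.1 + 2315 ns.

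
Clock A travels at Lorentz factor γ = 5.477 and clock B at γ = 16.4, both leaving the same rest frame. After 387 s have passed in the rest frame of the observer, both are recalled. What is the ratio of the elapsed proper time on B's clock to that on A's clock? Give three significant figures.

A: γ = 5.477. B: γ = 16.4.
τ_A/τ_B = γ_B/γ_A = 16.40/5.477 = 2.994, so τ_B/τ_A = 0.3340.

τ_B/τ_A = 0.334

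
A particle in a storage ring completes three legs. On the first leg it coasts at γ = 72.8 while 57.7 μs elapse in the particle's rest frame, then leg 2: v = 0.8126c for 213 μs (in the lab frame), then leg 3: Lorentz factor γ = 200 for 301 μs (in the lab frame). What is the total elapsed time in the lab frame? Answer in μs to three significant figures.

Leg 1: γ = 72.8; Δt_1 = 72.80 × 57.7 = 4201 μs.
Leg 2: 213 μs is already measured in the lab frame.
Leg 3: 301 μs is already measured in the lab frame.
Total: 4201 + 213.0 + 301.0 μs.

Δt = 4710 μs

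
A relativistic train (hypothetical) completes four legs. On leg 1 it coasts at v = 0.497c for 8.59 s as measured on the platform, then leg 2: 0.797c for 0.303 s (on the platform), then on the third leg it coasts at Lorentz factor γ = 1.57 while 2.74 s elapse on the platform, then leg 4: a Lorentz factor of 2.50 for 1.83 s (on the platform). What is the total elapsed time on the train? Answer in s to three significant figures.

Leg 1: γ = 1/√(1 − 0.497²) = 1/√0.7530 = 1.152; τ_1 = 8.59/1.152 = 7.454 s.
Leg 2: γ = 1/√(1 − 0.797²) = 1/√0.3648 = 1.656; τ_2 = 0.303/1.656 = 0.1830 s.
Leg 3: γ = 1.57; τ_3 = 2.74/1.570 = 1.745 s.
Leg 4: γ = 2.50; τ_4 = 1.83/2.500 = 0.7320 s.
Total: 7.454 + 0.1830 + 1.745 + 0.7320 s.

τ = 10.1 s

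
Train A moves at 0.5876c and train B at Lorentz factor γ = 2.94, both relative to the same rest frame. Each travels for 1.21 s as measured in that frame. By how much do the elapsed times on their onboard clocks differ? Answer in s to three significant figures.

|τ_A − τ_B| = 0.568 s

A: γ = 1/√(1 − 0.5876²) = 1/√0.6547 = 1.236; τ_A = 1.21/1.236 = 0.9791 s.
B: γ = 2.94; τ_B = 1.21/2.940 = 0.4116 s.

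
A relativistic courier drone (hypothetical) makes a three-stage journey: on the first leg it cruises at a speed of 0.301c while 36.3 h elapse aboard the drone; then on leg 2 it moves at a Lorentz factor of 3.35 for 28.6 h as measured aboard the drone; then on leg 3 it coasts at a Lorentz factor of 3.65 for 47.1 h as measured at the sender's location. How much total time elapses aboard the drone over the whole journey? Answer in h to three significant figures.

Leg 1: 36.3 h is already measured aboard the drone.
Leg 2: 28.6 h is already measured aboard the drone.
Leg 3: γ = 3.65; τ_3 = 47.1/3.650 = 12.90 h.
Total: 36.30 + 28.60 + 12.90 h.

τ = 77.8 h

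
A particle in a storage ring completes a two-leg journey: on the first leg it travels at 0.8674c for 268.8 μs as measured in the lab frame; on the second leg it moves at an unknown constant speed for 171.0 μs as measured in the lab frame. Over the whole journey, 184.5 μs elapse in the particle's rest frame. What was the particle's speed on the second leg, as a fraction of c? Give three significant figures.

Leg 1: γ = 1/√(1 − 0.8674²) = 1/√0.2476 = 2.010; τ_1 = 268.8/2.010 = 133.8 μs.
Leg 2: speed unknown; τ_2 = 171.0/γ_2.
Total proper time: 133.8 + τ_2 = 184.5, so τ_2 = 184.5 − 133.8 = 50.74 μs.
γ_2 = 171.0/50.74 = 3.370; β = √(1 − 1/γ²) = √0.9119.

β = 0.955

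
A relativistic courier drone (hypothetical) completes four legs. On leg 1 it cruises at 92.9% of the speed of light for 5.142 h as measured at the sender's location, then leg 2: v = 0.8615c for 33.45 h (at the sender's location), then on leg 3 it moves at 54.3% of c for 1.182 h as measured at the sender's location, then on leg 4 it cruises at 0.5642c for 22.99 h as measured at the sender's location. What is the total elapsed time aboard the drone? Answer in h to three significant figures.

τ = 38.9 h

Leg 1: β = 0.929; γ = 1/√(1 − 0.929²) = 1/√0.1370 = 2.702; τ_1 = 5.142/2.702 = 1.903 h.
Leg 2: γ = 1/√(1 − 0.8615²) = 1/√0.2578 = 1.969; τ_2 = 33.45/1.969 = 16.98 h.
Leg 3: β = 0.543; γ = 1/√(1 − 0.543²) = 1/√0.7052 = 1.191; τ_3 = 1.182/1.191 = 0.9926 h.
Leg 4: γ = 1/√(1 − 0.5642²) = 1/√0.6817 = 1.211; τ_4 = 22.99/1.211 = 18.98 h.
Total: 1.903 + 16.98 + 0.9926 + 18.98 h.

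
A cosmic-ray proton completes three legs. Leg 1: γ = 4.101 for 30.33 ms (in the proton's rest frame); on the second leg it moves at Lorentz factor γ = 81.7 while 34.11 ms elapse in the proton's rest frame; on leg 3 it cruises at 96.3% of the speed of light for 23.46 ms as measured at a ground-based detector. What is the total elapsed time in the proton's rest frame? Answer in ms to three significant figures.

τ = 70.8 ms

Leg 1: 30.33 ms is already measured in the proton's rest frame.
Leg 2: 34.11 ms is already measured in the proton's rest frame.
Leg 3: β = 0.963; γ = 1/√(1 − 0.963²) = 1/√0.07263 = 3.711; τ_3 = 23.46/3.711 = 6.323 ms.
Total: 30.33 + 34.11 + 6.323 ms.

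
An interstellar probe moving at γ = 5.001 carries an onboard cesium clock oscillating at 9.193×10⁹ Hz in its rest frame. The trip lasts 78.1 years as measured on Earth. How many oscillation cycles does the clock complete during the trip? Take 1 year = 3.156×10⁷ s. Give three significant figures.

N = 4.53×10¹⁸

γ = 5.001
The oscillator's own cycle count is N = f × τ where τ is the proper time aboard the probe. τ = Δt/γ = 78.1/5.001 = 15.62 years = 4.929×10⁸ s.
N = 9.193×10⁹ × 4.929×10⁸ = 4.531×10¹⁸.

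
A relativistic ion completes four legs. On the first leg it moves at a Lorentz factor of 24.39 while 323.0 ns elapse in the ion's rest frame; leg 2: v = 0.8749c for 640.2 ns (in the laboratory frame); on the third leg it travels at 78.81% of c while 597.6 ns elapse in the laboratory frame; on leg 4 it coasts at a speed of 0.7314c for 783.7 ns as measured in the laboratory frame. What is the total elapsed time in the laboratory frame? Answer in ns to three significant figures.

Δt = 9900 ns

Leg 1: γ = 24.39; Δt_1 = 24.39 × 323.0 = 7878 ns.
Leg 2: 640.2 ns is already measured in the laboratory frame.
Leg 3: 597.6 ns is already measured in the laboratory frame.
Leg 4: 783.7 ns is already measured in the laboratory frame.
Total: 7878 + 640.2 + 597.6 + 783.7 ns.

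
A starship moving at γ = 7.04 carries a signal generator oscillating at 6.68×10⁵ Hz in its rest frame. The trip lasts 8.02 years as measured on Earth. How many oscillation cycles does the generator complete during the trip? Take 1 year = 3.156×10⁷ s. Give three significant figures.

γ = 7.04
The oscillator's own cycle count is N = f × τ where τ is the proper time on the ship. τ = Δt/γ = 8.02/7.040 = 1.139 years = 3.595×10⁷ s.
N = 6.68×10⁵ × 3.595×10⁷ = 2.402×10¹³.

N = 2.40×10¹³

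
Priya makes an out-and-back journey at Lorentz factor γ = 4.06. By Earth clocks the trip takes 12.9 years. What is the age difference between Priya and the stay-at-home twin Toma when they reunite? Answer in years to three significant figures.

Δt − τ = 9.72 years

γ = 4.06
Priya's elapsed proper time: τ = 12.9/4.060 = 3.177 years.
Age gap = Δt − τ = 12.9 − 3.177 years.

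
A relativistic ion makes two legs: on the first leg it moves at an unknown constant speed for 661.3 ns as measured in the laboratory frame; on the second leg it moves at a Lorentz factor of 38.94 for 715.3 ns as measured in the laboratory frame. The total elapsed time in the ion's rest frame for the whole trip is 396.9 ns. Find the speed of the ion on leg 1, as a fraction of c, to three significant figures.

Leg 1: speed unknown; τ_1 = 661.3/γ_1.
Leg 2: γ = 38.94; τ_2 = 715.3/38.94 = 18.37 ns.
Total proper time: τ_1 + 18.37 = 396.9, so τ_1 = 396.9 − 18.37 = 378.5 ns.
γ_1 = 661.3/378.5 = 1.747; β = √(1 − 1/γ²) = √0.6724.

β = 0.820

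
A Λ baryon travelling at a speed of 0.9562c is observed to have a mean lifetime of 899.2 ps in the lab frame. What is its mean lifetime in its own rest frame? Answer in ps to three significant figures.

γ = 1/√(1 − 0.9562²) = 1/√0.08568 = 3.416
The lab-frame lifetime is the dilated interval; the proper lifetime is τ₀ = Δt/γ = 899.2/3.416 ps.

τ₀ = 263 ps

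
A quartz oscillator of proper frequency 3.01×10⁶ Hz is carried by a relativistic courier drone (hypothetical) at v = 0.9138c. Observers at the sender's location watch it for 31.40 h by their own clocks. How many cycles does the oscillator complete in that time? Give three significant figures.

N = 1.38×10¹¹

γ = 1/√(1 − 0.9138²) = 1/√0.1650 = 2.462
During 31.40 h of lab time, the oscillator's proper time advances by τ = Δt/γ = 31.40/2.462 = 12.75 h = 4.591×10⁴ s.
N = f × τ = 3.01×10⁶ × 4.591×10⁴ = 1.382×10¹¹.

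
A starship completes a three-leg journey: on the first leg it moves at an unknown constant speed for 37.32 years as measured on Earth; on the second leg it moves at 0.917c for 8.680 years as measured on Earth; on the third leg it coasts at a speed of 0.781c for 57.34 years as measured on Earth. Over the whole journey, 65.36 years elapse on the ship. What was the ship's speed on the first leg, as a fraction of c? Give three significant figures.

β = 0.715

Leg 1: speed unknown; τ_1 = 37.32/γ_1.
Leg 2: γ = 1/√(1 − 0.917²) = 1/√0.1591 = 2.507; τ_2 = 8.680/2.507 = 3.462 years.
Leg 3: γ = 1/√(1 − 0.781²) = 1/√0.3900 = 1.601; τ_3 = 57.34/1.601 = 35.81 years.
Total proper time: τ_1 + 3.462 + 35.81 = 65.36, so τ_1 = 65.36 − 39.27 = 26.09 years.
γ_1 = 37.32/26.09 = 1.431; β = √(1 − 1/γ²) = √0.5114.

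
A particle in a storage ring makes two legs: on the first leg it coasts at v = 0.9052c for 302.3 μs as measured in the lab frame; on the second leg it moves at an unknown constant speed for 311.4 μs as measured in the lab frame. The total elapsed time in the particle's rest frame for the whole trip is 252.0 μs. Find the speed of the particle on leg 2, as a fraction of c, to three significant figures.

β = 0.918

Leg 1: γ = 1/√(1 − 0.9052²) = 1/√0.1806 = 2.353; τ_1 = 302.3/2.353 = 128.5 μs.
Leg 2: speed unknown; τ_2 = 311.4/γ_2.
Total proper time: 128.5 + τ_2 = 252.0, so τ_2 = 252.0 − 128.5 = 123.5 μs.
γ_2 = 311.4/123.5 = 2.521; β = √(1 − 1/γ²) = √0.8426.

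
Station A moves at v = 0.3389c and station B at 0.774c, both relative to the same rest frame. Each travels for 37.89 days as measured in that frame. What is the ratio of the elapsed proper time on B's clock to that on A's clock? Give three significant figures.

A: γ = 1/√(1 − 0.3389²) = 1/√0.8851 = 1.063. B: γ = 1/√(1 − 0.774²) = 1/√0.4009 = 1.579.
τ_A/τ_B = γ_B/γ_A = 1.579/1.063 = 1.486, so τ_B/τ_A = 0.6730.

τ_B/τ_A = 0.673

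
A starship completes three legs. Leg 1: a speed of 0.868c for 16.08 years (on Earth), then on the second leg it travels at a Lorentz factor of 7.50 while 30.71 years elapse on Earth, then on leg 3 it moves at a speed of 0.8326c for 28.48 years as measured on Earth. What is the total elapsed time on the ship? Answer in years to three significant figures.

τ = 27.9 years

Leg 1: γ = 1/√(1 − 0.868²) = 1/√0.2466 = 2.014; τ_1 = 16.08/2.014 = 7.985 years.
Leg 2: γ = 7.50; τ_2 = 30.71/7.500 = 4.095 years.
Leg 3: γ = 1/√(1 − 0.8326²) = 1/√0.3068 = 1.805; τ_3 = 28.48/1.805 = 15.77 years.
Total: 7.985 + 4.095 + 15.77 years.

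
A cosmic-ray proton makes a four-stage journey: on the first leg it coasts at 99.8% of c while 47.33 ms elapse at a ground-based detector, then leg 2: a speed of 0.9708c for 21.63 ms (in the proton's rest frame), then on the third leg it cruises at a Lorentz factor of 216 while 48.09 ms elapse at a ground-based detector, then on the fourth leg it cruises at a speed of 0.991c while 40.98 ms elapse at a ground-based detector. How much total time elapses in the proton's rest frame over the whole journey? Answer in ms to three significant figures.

τ = 30.3 ms

Leg 1: β = 0.998; γ = 1/√(1 − 0.998²) = 1/√0.003996 = 15.82; τ_1 = 47.33/15.82 = 2.992 ms.
Leg 2: 21.63 ms is already measured in the proton's rest frame.
Leg 3: γ = 216; τ_3 = 48.09/216.0 = 0.2226 ms.
Leg 4: γ = 1/√(1 − 0.991²) = 1/√0.01792 = 7.470; τ_4 = 40.98/7.470 = 5.486 ms.
Total: 2.992 + 21.63 + 0.2226 + 5.486 ms.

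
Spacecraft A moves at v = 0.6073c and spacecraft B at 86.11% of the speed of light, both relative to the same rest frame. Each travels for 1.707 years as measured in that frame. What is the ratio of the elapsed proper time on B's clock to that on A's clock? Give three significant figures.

τ_B/τ_A = 0.640

A: γ = 1/√(1 − 0.6073²) = 1/√0.6312 = 1.259. B: β = 0.8611; γ = 1/√(1 − 0.8611²) = 1/√0.2585 = 1.967.
τ_A/τ_B = γ_B/γ_A = 1.967/1.259 = 1.563, so τ_B/τ_A = 0.6400.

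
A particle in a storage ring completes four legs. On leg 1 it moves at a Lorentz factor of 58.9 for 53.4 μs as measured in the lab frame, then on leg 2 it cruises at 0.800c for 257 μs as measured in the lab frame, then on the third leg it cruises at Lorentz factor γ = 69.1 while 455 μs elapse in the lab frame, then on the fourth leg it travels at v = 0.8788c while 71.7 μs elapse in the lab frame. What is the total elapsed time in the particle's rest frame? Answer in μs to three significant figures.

τ = 196 μs

Leg 1: γ = 58.9; τ_1 = 53.4/58.90 = 0.9066 μs.
Leg 2: γ = 1/√(1 − 0.800²) = 5/3 ≈ 1.667; τ_2 = 257/1.667 = 154.2 μs.
Leg 3: γ = 69.1; τ_3 = 455/69.10 = 6.585 μs.
Leg 4: γ = 1/√(1 − 0.8788²) = 1/√0.2277 = 2.096; τ_4 = 71.7/2.096 = 34.21 μs.
Total: 0.9066 + 154.2 + 6.585 + 34.21 μs.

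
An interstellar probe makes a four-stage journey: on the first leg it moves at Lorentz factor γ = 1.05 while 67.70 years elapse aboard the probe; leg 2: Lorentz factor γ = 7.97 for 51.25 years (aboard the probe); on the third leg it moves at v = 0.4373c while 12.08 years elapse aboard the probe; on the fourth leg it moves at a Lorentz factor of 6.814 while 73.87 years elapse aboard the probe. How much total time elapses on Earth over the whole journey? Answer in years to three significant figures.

Leg 1: γ = 1.05; Δt_1 = 1.050 × 67.70 = 71.09 years.
Leg 2: γ = 7.97; Δt_2 = 7.970 × 51.25 = 408.5 years.
Leg 3: γ = 1/√(1 − 0.4373²) = 1/√0.8088 = 1.112; Δt_3 = 1.112 × 12.08 = 13.43 years.
Leg 4: γ = 6.814; Δt_4 = 6.814 × 73.87 = 503.4 years.
Total: 71.09 + 408.5 + 13.43 + 503.4 years.

Δt = 996 years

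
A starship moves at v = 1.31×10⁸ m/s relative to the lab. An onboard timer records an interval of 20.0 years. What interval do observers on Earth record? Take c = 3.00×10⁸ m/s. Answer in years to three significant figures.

β = 1.31×10⁸/3.00×10⁸ = 0.4367; γ = 1/√(1 − 0.4367²) = 1.112
The interval measured on the ship is the proper time (both events occur at the same place in that frame); the lab-frame interval is Δt = γτ = 1.112 × 20.0 years.

Δt = 22.2 years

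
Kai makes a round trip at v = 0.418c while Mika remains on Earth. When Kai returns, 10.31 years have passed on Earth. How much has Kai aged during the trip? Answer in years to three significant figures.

γ = 1/√(1 − 0.418²) = 1/√0.8253 = 1.101
Kai's clock measures proper time along the trip: τ = Δt/γ = 10.31/1.101 years.

τ = 9.37 years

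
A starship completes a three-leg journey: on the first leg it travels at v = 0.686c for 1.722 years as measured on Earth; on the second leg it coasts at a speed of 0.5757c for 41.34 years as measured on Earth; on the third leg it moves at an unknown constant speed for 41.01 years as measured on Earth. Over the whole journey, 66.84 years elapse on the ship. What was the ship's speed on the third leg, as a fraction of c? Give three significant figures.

β = 0.632

Leg 1: γ = 1/√(1 − 0.686²) = 1/√0.5294 = 1.374; τ_1 = 1.722/1.374 = 1.253 years.
Leg 2: γ = 1/√(1 − 0.5757²) = 1/√0.6686 = 1.223; τ_2 = 41.34/1.223 = 33.80 years.
Leg 3: speed unknown; τ_3 = 41.01/γ_3.
Total proper time: 1.253 + 33.80 + τ_3 = 66.84, so τ_3 = 66.84 − 35.06 = 31.78 years.
γ_3 = 41.01/31.78 = 1.290; β = √(1 − 1/γ²) = √0.3993.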